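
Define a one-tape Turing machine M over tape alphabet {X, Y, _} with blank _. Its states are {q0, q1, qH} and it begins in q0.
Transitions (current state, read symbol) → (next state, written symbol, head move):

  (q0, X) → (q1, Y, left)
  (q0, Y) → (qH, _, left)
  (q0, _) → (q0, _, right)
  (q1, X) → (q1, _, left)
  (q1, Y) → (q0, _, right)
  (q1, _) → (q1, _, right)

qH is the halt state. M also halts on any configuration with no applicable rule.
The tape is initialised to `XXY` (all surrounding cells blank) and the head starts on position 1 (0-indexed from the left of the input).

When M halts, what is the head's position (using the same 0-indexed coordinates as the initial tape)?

state=q0 head=1 tape=_X[X]Y   (q0,X)→(q1,Y,left)
state=q1 head=0 tape=_[X]YY   (q1,X)→(q1,_,left)
state=q1 head=-1 tape=[_]_YY   (q1,_)→(q1,_,right)
state=q1 head=0 tape=_[_]YY   (q1,_)→(q1,_,right)
state=q1 head=1 tape=__[Y]Y   (q1,Y)→(q0,_,right)
state=q0 head=2 tape=___[Y]   (q0,Y)→(qH,_,left)
state=qH head=1 tape=__[_]_
At halt the head is at cell 1.

1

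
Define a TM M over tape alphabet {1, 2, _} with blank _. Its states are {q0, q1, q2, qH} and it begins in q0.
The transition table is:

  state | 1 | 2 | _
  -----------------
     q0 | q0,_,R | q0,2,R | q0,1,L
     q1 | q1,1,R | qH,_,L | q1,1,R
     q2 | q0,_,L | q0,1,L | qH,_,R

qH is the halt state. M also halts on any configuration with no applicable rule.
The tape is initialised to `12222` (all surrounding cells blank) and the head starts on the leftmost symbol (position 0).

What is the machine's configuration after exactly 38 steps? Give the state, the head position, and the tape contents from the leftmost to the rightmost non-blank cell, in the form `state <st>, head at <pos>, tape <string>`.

q0 | [1]2222_____   read 1 → write _, move R, go to q0
q0 | _[2]222_____   read 2 → write 2, move R, go to q0
q0 | _2[2]22_____   read 2 → write 2, move R, go to q0
q0 | _22[2]2_____   read 2 → write 2, move R, go to q0
q0 | _222[2]_____   read 2 → write 2, move R, go to q0
q0 | _2222[_]____   read _ → write 1, move L, go to q0
q0 | _222[2]1____   read 2 → write 2, move R, go to q0
q0 | _2222[1]____   read 1 → write _, move R, go to q0
q0 | _2222_[_]___   read _ → write 1, move L, go to q0
q0 | _2222[_]1___   read _ → write 1, move L, go to q0
q0 | _222[2]11___   read 2 → write 2, move R, go to q0
q0 | _2222[1]1___   read 1 → write _, move R, go to q0
q0 | _2222_[1]___   read 1 → write _, move R, go to q0
q0 | _2222__[_]__   read _ → write 1, move L, go to q0
q0 | _2222_[_]1__   read _ → write 1, move L, go to q0
q0 | _2222[_]11__   read _ → write 1, move L, go to q0
q0 | _222[2]111__   read 2 → write 2, move R, go to q0
q0 | _2222[1]11__   read 1 → write _, move R, go to q0
q0 | _2222_[1]1__   read 1 → write _, move R, go to q0
q0 | _2222__[1]__   read 1 → write _, move R, go to q0
q0 | _2222___[_]_   read _ → write 1, move L, go to q0
q0 | _2222__[_]1_   read _ → write 1, move L, go to q0
q0 | _2222_[_]11_   read _ → write 1, move L, go to q0
q0 | _2222[_]111_   read _ → write 1, move L, go to q0
q0 | _222[2]1111_   read 2 → write 2, move R, go to q0
q0 | _2222[1]111_   read 1 → write _, move R, go to q0
q0 | _2222_[1]11_   read 1 → write _, move R, go to q0
q0 | _2222__[1]1_   read 1 → write _, move R, go to q0
q0 | _2222___[1]_   read 1 → write _, move R, go to q0
q0 | _2222____[_]   read _ → write 1, move L, go to q0
q0 | _2222___[_]1   read _ → write 1, move L, go to q0
q0 | _2222__[_]11   read _ → write 1, move L, go to q0
q0 | _2222_[_]111   read _ → write 1, move L, go to q0
q0 | _2222[_]1111   read _ → write 1, move L, go to q0
q0 | _222[2]11111   read 2 → write 2, move R, go to q0
q0 | _2222[1]1111   read 1 → write _, move R, go to q0
q0 | _2222_[1]111   read 1 → write _, move R, go to q0
q0 | _2222__[1]11   read 1 → write _, move R, go to q0
q0 | _2222___[1]1
After 38 steps: state q0, head at 8, tape 2222___11.

state q0, head at 8, tape 2222___11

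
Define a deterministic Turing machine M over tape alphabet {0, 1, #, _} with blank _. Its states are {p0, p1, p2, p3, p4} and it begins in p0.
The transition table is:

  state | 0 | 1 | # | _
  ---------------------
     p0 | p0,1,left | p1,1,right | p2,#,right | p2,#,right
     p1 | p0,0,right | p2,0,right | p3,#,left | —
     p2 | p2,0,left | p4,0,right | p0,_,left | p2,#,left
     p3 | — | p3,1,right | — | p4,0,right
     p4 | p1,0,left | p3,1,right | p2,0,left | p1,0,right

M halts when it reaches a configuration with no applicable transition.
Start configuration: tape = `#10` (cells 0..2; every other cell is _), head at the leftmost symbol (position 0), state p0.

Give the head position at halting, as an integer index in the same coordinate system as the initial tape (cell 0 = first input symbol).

5

p0 | [#]10___   read # → write #, move right, go to p2
p2 | #[1]0___   read 1 → write 0, move right, go to p4
p4 | #0[0]___   read 0 → write 0, move left, go to p1
p1 | #[0]0___   read 0 → write 0, move right, go to p0
p0 | #0[0]___   read 0 → write 1, move left, go to p0
p0 | #[0]1___   read 0 → write 1, move left, go to p0
p0 | [#]11___   read # → write #, move right, go to p2
p2 | #[1]1___   read 1 → write 0, move right, go to p4
p4 | #0[1]___   read 1 → write 1, move right, go to p3
p3 | #01[_]__   read _ → write 0, move right, go to p4
p4 | #010[_]_   read _ → write 0, move right, go to p1
p1 | #0100[_]
At halt the head is at cell 5.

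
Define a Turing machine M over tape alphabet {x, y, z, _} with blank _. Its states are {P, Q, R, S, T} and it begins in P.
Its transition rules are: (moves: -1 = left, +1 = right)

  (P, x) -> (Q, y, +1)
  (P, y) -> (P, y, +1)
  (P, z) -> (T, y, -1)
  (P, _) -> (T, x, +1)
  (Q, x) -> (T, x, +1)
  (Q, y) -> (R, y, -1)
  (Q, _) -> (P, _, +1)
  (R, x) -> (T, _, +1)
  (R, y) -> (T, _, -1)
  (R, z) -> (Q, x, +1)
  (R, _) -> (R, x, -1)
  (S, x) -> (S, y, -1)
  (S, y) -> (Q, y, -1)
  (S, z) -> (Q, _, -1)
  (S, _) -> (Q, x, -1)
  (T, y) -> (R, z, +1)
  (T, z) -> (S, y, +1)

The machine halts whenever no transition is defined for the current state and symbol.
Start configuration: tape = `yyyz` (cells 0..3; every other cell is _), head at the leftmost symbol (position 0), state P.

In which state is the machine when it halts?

P | [y]yyz_   read y → write y, move +1, go to P
P | y[y]yz_   read y → write y, move +1, go to P
P | yy[y]z_   read y → write y, move +1, go to P
P | yyy[z]_   read z → write y, move -1, go to T
T | yy[y]y_   read y → write z, move +1, go to R
R | yyz[y]_   read y → write _, move -1, go to T
T | yy[z]__   read z → write y, move +1, go to S
S | yyy[_]_   read _ → write x, move -1, go to Q
Q | yy[y]x_   read y → write y, move -1, go to R
R | y[y]yx_   read y → write _, move -1, go to T
T | [y]_yx_   read y → write z, move +1, go to R
R | z[_]yx_   read _ → write x, move -1, go to R
R | [z]xyx_   read z → write x, move +1, go to Q
Q | x[x]yx_   read x → write x, move +1, go to T
T | xx[y]x_   read y → write z, move +1, go to R
R | xxz[x]_   read x → write _, move +1, go to T
T | xxz_[_]
No transition is defined for (T, _); M halts in state T.

T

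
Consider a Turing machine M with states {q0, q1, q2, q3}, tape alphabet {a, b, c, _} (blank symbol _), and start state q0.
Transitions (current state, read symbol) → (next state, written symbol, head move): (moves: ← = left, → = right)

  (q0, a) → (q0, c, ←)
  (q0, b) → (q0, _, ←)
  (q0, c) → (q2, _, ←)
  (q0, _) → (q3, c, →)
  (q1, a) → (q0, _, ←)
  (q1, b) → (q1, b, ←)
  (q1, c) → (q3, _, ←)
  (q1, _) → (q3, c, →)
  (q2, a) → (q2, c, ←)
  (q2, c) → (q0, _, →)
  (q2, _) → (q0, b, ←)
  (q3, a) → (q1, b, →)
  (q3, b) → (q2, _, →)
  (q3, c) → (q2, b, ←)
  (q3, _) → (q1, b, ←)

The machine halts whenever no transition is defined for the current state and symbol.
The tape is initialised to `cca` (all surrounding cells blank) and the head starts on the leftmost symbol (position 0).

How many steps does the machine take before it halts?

22

q0 | ____[c]ca   read c → write _, move ←, go to q2
q2 | ___[_]_ca   read _ → write b, move ←, go to q0
q0 | __[_]b_ca   read _ → write c, move →, go to q3
q3 | __c[b]_ca   read b → write _, move →, go to q2
q2 | __c_[_]ca   read _ → write b, move ←, go to q0
q0 | __c[_]bca   read _ → write c, move →, go to q3
q3 | __cc[b]ca   read b → write _, move →, go to q2
q2 | __cc_[c]a   read c → write _, move →, go to q0
q0 | __cc__[a]   read a → write c, move ←, go to q0
q0 | __cc_[_]c   read _ → write c, move →, go to q3
q3 | __cc_c[c]   read c → write b, move ←, go to q2
q2 | __cc_[c]b   read c → write _, move →, go to q0
q0 | __cc__[b]   read b → write _, move ←, go to q0
q0 | __cc_[_]_   read _ → write c, move →, go to q3
q3 | __cc_c[_]   read _ → write b, move ←, go to q1
q1 | __cc_[c]b   read c → write _, move ←, go to q3
q3 | __cc[_]_b   read _ → write b, move ←, go to q1
q1 | __c[c]b_b   read c → write _, move ←, go to q3
q3 | __[c]_b_b   read c → write b, move ←, go to q2
q2 | _[_]b_b_b   read _ → write b, move ←, go to q0
q0 | [_]bb_b_b   read _ → write c, move →, go to q3
q3 | c[b]b_b_b   read b → write _, move →, go to q2
q2 | c_[b]_b_b
M halts after 22 transitions.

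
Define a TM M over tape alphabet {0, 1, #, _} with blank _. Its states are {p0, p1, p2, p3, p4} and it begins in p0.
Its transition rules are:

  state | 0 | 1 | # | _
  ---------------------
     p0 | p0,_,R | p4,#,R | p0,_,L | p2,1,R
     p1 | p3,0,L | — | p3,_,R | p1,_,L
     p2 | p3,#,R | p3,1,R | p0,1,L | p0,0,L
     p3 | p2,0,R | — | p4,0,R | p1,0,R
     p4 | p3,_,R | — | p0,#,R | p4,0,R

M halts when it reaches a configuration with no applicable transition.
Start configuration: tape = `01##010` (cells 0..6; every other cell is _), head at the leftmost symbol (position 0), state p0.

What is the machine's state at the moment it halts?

p3

state=p0 head=0 tape=[0]1##010   (p0,0)→(p0,_,R)
state=p0 head=1 tape=_[1]##010   (p0,1)→(p4,#,R)
state=p4 head=2 tape=_#[#]#010   (p4,#)→(p0,#,R)
state=p0 head=3 tape=_##[#]010   (p0,#)→(p0,_,L)
state=p0 head=2 tape=_#[#]_010   (p0,#)→(p0,_,L)
state=p0 head=1 tape=_[#]__010   (p0,#)→(p0,_,L)
state=p0 head=0 tape=[_]___010   (p0,_)→(p2,1,R)
state=p2 head=1 tape=1[_]__010   (p2,_)→(p0,0,L)
state=p0 head=0 tape=[1]0__010   (p0,1)→(p4,#,R)
state=p4 head=1 tape=#[0]__010   (p4,0)→(p3,_,R)
state=p3 head=2 tape=#_[_]_010   (p3,_)→(p1,0,R)
state=p1 head=3 tape=#_0[_]010   (p1,_)→(p1,_,L)
state=p1 head=2 tape=#_[0]_010   (p1,0)→(p3,0,L)
state=p3 head=1 tape=#[_]0_010   (p3,_)→(p1,0,R)
state=p1 head=2 tape=#0[0]_010   (p1,0)→(p3,0,L)
state=p3 head=1 tape=#[0]0_010   (p3,0)→(p2,0,R)
state=p2 head=2 tape=#0[0]_010   (p2,0)→(p3,#,R)
state=p3 head=3 tape=#0#[_]010   (p3,_)→(p1,0,R)
state=p1 head=4 tape=#0#0[0]10   (p1,0)→(p3,0,L)
state=p3 head=3 tape=#0#[0]010   (p3,0)→(p2,0,R)
state=p2 head=4 tape=#0#0[0]10   (p2,0)→(p3,#,R)
state=p3 head=5 tape=#0#0#[1]0
No transition is defined for (p3, 1); M halts in state p3.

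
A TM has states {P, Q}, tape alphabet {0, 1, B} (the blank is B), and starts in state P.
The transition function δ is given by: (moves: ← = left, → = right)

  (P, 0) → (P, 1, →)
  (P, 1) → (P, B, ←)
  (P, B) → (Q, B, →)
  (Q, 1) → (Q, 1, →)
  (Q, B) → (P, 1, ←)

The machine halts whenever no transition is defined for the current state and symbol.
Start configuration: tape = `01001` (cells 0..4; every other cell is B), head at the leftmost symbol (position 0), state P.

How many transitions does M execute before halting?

14

P | B[0]1001   read 0 → write 1, move →, go to P
P | B1[1]001   read 1 → write B, move ←, go to P
P | B[1]B001   read 1 → write B, move ←, go to P
P | [B]BB001   read B → write B, move →, go to Q
Q | B[B]B001   read B → write 1, move ←, go to P
P | [B]1B001   read B → write B, move →, go to Q
Q | B[1]B001   read 1 → write 1, move →, go to Q
Q | B1[B]001   read B → write 1, move ←, go to P
P | B[1]1001   read 1 → write B, move ←, go to P
P | [B]B1001   read B → write B, move →, go to Q
Q | B[B]1001   read B → write 1, move ←, go to P
P | [B]11001   read B → write B, move →, go to Q
Q | B[1]1001   read 1 → write 1, move →, go to Q
Q | B1[1]001   read 1 → write 1, move →, go to Q
Q | B11[0]01
M halts after 14 transitions.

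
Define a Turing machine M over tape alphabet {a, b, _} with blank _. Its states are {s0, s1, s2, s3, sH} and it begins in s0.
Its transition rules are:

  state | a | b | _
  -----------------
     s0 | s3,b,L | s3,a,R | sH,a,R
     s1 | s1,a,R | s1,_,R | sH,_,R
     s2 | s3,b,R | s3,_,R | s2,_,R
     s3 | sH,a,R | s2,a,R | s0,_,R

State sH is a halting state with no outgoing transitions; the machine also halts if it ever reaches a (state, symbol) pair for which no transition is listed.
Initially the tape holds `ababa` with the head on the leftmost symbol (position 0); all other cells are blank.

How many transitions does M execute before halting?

state=s0 head=0 tape=_[a]baba___   (s0,a)→(s3,b,L)
state=s3 head=-1 tape=[_]bbaba___   (s3,_)→(s0,_,R)
state=s0 head=0 tape=_[b]baba___   (s0,b)→(s3,a,R)
state=s3 head=1 tape=_a[b]aba___   (s3,b)→(s2,a,R)
state=s2 head=2 tape=_aa[a]ba___   (s2,a)→(s3,b,R)
state=s3 head=3 tape=_aab[b]a___   (s3,b)→(s2,a,R)
state=s2 head=4 tape=_aaba[a]___   (s2,a)→(s3,b,R)
state=s3 head=5 tape=_aabab[_]__   (s3,_)→(s0,_,R)
state=s0 head=6 tape=_aabab_[_]_   (s0,_)→(sH,a,R)
state=sH head=7 tape=_aabab_a[_]
M halts after 9 transitions.

9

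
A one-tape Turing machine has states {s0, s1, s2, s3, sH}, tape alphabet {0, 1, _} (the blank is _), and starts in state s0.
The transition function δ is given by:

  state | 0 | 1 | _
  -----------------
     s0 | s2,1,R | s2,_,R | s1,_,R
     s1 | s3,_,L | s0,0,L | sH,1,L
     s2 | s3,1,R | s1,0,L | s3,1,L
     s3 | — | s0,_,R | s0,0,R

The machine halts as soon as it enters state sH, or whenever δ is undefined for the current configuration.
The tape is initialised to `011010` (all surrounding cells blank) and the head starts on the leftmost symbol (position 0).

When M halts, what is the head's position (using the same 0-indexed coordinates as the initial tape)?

s0 | _[0]11010_   read 0 → write 1, move R, go to s2
s2 | _1[1]1010_   read 1 → write 0, move L, go to s1
s1 | _[1]01010_   read 1 → write 0, move L, go to s0
s0 | [_]001010_   read _ → write _, move R, go to s1
s1 | _[0]01010_   read 0 → write _, move L, go to s3
s3 | [_]_01010_   read _ → write 0, move R, go to s0
s0 | 0[_]01010_   read _ → write _, move R, go to s1
s1 | 0_[0]1010_   read 0 → write _, move L, go to s3
s3 | 0[_]_1010_   read _ → write 0, move R, go to s0
s0 | 00[_]1010_   read _ → write _, move R, go to s1
s1 | 00_[1]010_   read 1 → write 0, move L, go to s0
s0 | 00[_]0010_   read _ → write _, move R, go to s1
s1 | 00_[0]010_   read 0 → write _, move L, go to s3
s3 | 00[_]_010_   read _ → write 0, move R, go to s0
s0 | 000[_]010_   read _ → write _, move R, go to s1
s1 | 000_[0]10_   read 0 → write _, move L, go to s3
s3 | 000[_]_10_   read _ → write 0, move R, go to s0
s0 | 0000[_]10_   read _ → write _, move R, go to s1
s1 | 0000_[1]0_   read 1 → write 0, move L, go to s0
s0 | 0000[_]00_   read _ → write _, move R, go to s1
s1 | 0000_[0]0_   read 0 → write _, move L, go to s3
s3 | 0000[_]_0_   read _ → write 0, move R, go to s0
s0 | 00000[_]0_   read _ → write _, move R, go to s1
s1 | 00000_[0]_   read 0 → write _, move L, go to s3
s3 | 00000[_]__   read _ → write 0, move R, go to s0
s0 | 000000[_]_   read _ → write _, move R, go to s1
s1 | 000000_[_]   read _ → write 1, move L, go to sH
sH | 000000[_]1
At halt the head is at cell 5.

5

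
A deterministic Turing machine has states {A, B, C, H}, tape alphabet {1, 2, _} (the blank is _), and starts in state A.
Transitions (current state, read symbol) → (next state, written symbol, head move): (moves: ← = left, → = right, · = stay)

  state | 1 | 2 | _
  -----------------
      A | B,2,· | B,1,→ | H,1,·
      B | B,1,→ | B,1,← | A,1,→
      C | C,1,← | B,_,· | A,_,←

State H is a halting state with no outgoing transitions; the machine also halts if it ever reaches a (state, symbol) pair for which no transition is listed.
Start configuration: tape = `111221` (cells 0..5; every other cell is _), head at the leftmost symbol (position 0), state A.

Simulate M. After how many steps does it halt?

state=A head=0 tape=_[1]11221__   (A,1)→(B,2,·)
state=B head=0 tape=_[2]11221__   (B,2)→(B,1,←)
state=B head=-1 tape=[_]111221__   (B,_)→(A,1,→)
state=A head=0 tape=1[1]11221__   (A,1)→(B,2,·)
state=B head=0 tape=1[2]11221__   (B,2)→(B,1,←)
state=B head=-1 tape=[1]111221__   (B,1)→(B,1,→)
state=B head=0 tape=1[1]11221__   (B,1)→(B,1,→)
state=B head=1 tape=11[1]1221__   (B,1)→(B,1,→)
state=B head=2 tape=111[1]221__   (B,1)→(B,1,→)
state=B head=3 tape=1111[2]21__   (B,2)→(B,1,←)
state=B head=2 tape=111[1]121__   (B,1)→(B,1,→)
state=B head=3 tape=1111[1]21__   (B,1)→(B,1,→)
state=B head=4 tape=11111[2]1__   (B,2)→(B,1,←)
state=B head=3 tape=1111[1]11__   (B,1)→(B,1,→)
state=B head=4 tape=11111[1]1__   (B,1)→(B,1,→)
state=B head=5 tape=111111[1]__   (B,1)→(B,1,→)
state=B head=6 tape=1111111[_]_   (B,_)→(A,1,→)
state=A head=7 tape=11111111[_]   (A,_)→(H,1,·)
state=H head=7 tape=11111111[1]
M halts after 18 transitions.

18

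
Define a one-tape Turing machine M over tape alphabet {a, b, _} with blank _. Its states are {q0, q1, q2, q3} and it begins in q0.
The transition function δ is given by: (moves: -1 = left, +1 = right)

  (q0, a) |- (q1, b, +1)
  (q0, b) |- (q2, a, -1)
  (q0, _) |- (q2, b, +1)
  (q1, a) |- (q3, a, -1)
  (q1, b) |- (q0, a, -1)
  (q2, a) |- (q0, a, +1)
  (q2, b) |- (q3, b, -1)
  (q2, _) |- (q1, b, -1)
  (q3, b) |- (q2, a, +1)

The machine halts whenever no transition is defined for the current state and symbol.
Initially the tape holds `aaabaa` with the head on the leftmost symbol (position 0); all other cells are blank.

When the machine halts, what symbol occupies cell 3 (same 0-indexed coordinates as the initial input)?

a

q0 | [a]aabaa___   read a → write b, move +1, go to q1
q1 | b[a]abaa___   read a → write a, move -1, go to q3
q3 | [b]aabaa___   read b → write a, move +1, go to q2
q2 | a[a]abaa___   read a → write a, move +1, go to q0
q0 | aa[a]baa___   read a → write b, move +1, go to q1
q1 | aab[b]aa___   read b → write a, move -1, go to q0
q0 | aa[b]aaa___   read b → write a, move -1, go to q2
q2 | a[a]aaaa___   read a → write a, move +1, go to q0
q0 | aa[a]aaa___   read a → write b, move +1, go to q1
q1 | aab[a]aa___   read a → write a, move -1, go to q3
q3 | aa[b]aaa___   read b → write a, move +1, go to q2
q2 | aaa[a]aa___   read a → write a, move +1, go to q0
q0 | aaaa[a]a___   read a → write b, move +1, go to q1
q1 | aaaab[a]___   read a → write a, move -1, go to q3
q3 | aaaa[b]a___   read b → write a, move +1, go to q2
q2 | aaaaa[a]___   read a → write a, move +1, go to q0
q0 | aaaaaa[_]__   read _ → write b, move +1, go to q2
q2 | aaaaaab[_]_   read _ → write b, move -1, go to q1
q1 | aaaaaa[b]b_   read b → write a, move -1, go to q0
q0 | aaaaa[a]ab_   read a → write b, move +1, go to q1
q1 | aaaaab[a]b_   read a → write a, move -1, go to q3
q3 | aaaaa[b]ab_   read b → write a, move +1, go to q2
q2 | aaaaaa[a]b_   read a → write a, move +1, go to q0
q0 | aaaaaaa[b]_   read b → write a, move -1, go to q2
q2 | aaaaaa[a]a_   read a → write a, move +1, go to q0
q0 | aaaaaaa[a]_   read a → write b, move +1, go to q1
q1 | aaaaaaab[_]
Cell 3 holds a when M halts.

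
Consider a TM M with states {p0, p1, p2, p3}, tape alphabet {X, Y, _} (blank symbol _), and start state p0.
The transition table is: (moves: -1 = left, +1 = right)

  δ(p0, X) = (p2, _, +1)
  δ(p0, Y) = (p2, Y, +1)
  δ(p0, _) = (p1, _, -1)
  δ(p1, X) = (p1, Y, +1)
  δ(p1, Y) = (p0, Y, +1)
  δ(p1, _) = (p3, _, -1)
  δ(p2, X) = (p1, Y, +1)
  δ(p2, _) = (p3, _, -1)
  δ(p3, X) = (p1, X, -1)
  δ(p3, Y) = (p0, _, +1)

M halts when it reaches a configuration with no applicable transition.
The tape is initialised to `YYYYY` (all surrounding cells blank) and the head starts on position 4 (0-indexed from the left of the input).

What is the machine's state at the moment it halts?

p3

p0 | _YYYY[Y]_   read Y → write Y, move +1, go to p2
p2 | _YYYYY[_]   read _ → write _, move -1, go to p3
p3 | _YYYY[Y]_   read Y → write _, move +1, go to p0
p0 | _YYYY_[_]   read _ → write _, move -1, go to p1
p1 | _YYYY[_]_   read _ → write _, move -1, go to p3
p3 | _YYY[Y]__   read Y → write _, move +1, go to p0
p0 | _YYY_[_]_   read _ → write _, move -1, go to p1
p1 | _YYY[_]__   read _ → write _, move -1, go to p3
p3 | _YY[Y]___   read Y → write _, move +1, go to p0
p0 | _YY_[_]__   read _ → write _, move -1, go to p1
p1 | _YY[_]___   read _ → write _, move -1, go to p3
p3 | _Y[Y]____   read Y → write _, move +1, go to p0
p0 | _Y_[_]___   read _ → write _, move -1, go to p1
p1 | _Y[_]____   read _ → write _, move -1, go to p3
p3 | _[Y]_____   read Y → write _, move +1, go to p0
p0 | __[_]____   read _ → write _, move -1, go to p1
p1 | _[_]_____   read _ → write _, move -1, go to p3
p3 | [_]______
No transition is defined for (p3, _); M halts in state p3.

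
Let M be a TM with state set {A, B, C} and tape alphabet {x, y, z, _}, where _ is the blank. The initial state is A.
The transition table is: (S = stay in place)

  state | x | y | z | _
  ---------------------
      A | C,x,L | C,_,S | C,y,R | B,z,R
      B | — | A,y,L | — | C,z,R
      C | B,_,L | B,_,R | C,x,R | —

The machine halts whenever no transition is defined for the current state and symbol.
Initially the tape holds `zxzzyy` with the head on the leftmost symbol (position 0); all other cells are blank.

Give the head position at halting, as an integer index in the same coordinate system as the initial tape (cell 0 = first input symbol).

A | _[z]xzzyy__   read z → write y, move R, go to C
C | _y[x]zzyy__   read x → write _, move L, go to B
B | _[y]_zzyy__   read y → write y, move L, go to A
A | [_]y_zzyy__   read _ → write z, move R, go to B
B | z[y]_zzyy__   read y → write y, move L, go to A
A | [z]y_zzyy__   read z → write y, move R, go to C
C | y[y]_zzyy__   read y → write _, move R, go to B
B | y_[_]zzyy__   read _ → write z, move R, go to C
C | y_z[z]zyy__   read z → write x, move R, go to C
C | y_zx[z]yy__   read z → write x, move R, go to C
C | y_zxx[y]y__   read y → write _, move R, go to B
B | y_zxx_[y]__   read y → write y, move L, go to A
A | y_zxx[_]y__   read _ → write z, move R, go to B
B | y_zxxz[y]__   read y → write y, move L, go to A
A | y_zxx[z]y__   read z → write y, move R, go to C
C | y_zxxy[y]__   read y → write _, move R, go to B
B | y_zxxy_[_]_   read _ → write z, move R, go to C
C | y_zxxy_z[_]
At halt the head is at cell 7.

7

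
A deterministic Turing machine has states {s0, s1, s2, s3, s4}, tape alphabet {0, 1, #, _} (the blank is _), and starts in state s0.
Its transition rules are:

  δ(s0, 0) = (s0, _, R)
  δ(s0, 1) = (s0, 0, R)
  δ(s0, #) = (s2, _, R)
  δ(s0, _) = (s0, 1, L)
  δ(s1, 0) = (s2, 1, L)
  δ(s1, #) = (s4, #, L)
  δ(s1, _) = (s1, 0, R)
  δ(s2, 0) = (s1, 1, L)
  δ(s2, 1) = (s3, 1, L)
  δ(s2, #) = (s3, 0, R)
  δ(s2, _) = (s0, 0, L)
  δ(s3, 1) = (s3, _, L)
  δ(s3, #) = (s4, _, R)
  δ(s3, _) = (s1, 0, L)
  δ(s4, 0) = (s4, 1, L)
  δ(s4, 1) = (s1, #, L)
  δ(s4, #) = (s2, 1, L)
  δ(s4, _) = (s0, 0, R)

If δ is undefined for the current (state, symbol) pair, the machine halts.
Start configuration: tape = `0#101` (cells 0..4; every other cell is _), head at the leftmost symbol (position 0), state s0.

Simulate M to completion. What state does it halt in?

s0 | _[0]#101   read 0 → write _, move R, go to s0
s0 | __[#]101   read # → write _, move R, go to s2
s2 | ___[1]01   read 1 → write 1, move L, go to s3
s3 | __[_]101   read _ → write 0, move L, go to s1
s1 | _[_]0101   read _ → write 0, move R, go to s1
s1 | _0[0]101   read 0 → write 1, move L, go to s2
s2 | _[0]1101   read 0 → write 1, move L, go to s1
s1 | [_]11101   read _ → write 0, move R, go to s1
s1 | 0[1]1101
No transition is defined for (s1, 1); M halts in state s1.

s1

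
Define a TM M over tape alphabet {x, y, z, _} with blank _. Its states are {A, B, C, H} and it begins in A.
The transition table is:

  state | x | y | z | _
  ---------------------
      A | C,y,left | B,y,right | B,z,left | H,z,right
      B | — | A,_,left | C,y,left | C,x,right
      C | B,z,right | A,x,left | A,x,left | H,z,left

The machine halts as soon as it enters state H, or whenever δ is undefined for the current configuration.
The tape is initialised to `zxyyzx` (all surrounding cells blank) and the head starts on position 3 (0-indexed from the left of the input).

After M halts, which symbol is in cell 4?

y

state=A head=3 tape=zxy[y]zx   (A,y)→(B,y,right)
state=B head=4 tape=zxyy[z]x   (B,z)→(C,y,left)
state=C head=3 tape=zxy[y]yx   (C,y)→(A,x,left)
state=A head=2 tape=zx[y]xyx   (A,y)→(B,y,right)
state=B head=3 tape=zxy[x]yx
Cell 4 holds y when M halts.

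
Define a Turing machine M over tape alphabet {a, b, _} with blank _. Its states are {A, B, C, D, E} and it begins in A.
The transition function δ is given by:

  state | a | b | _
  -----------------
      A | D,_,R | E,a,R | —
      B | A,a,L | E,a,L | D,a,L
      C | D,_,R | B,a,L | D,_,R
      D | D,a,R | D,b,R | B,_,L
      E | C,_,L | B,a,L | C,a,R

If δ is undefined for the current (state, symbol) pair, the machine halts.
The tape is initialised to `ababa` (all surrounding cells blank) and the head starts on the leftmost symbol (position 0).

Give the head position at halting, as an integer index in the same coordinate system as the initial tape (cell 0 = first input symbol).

2

A | [a]baba_   read a → write _, move R, go to D
D | _[b]aba_   read b → write b, move R, go to D
D | _b[a]ba_   read a → write a, move R, go to D
D | _ba[b]a_   read b → write b, move R, go to D
D | _bab[a]_   read a → write a, move R, go to D
D | _baba[_]   read _ → write _, move L, go to B
B | _bab[a]_   read a → write a, move L, go to A
A | _ba[b]a_   read b → write a, move R, go to E
E | _baa[a]_   read a → write _, move L, go to C
C | _ba[a]__   read a → write _, move R, go to D
D | _ba_[_]_   read _ → write _, move L, go to B
B | _ba[_]__   read _ → write a, move L, go to D
D | _b[a]a__   read a → write a, move R, go to D
D | _ba[a]__   read a → write a, move R, go to D
D | _baa[_]_   read _ → write _, move L, go to B
B | _ba[a]__   read a → write a, move L, go to A
A | _b[a]a__   read a → write _, move R, go to D
D | _b_[a]__   read a → write a, move R, go to D
D | _b_a[_]_   read _ → write _, move L, go to B
B | _b_[a]__   read a → write a, move L, go to A
A | _b[_]a__
At halt the head is at cell 2.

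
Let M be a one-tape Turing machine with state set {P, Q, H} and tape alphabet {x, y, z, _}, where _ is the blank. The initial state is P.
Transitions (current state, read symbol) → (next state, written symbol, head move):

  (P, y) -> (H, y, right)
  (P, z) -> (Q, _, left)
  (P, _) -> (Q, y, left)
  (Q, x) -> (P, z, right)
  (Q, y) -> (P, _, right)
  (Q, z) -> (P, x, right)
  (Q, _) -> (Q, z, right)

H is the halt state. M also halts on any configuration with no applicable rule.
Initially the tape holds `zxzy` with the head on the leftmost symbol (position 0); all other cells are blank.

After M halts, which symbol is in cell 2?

y

state=P head=0 tape=_[z]xzy   (P,z)→(Q,_,left)
state=Q head=-1 tape=[_]_xzy   (Q,_)→(Q,z,right)
state=Q head=0 tape=z[_]xzy   (Q,_)→(Q,z,right)
state=Q head=1 tape=zz[x]zy   (Q,x)→(P,z,right)
state=P head=2 tape=zzz[z]y   (P,z)→(Q,_,left)
state=Q head=1 tape=zz[z]_y   (Q,z)→(P,x,right)
state=P head=2 tape=zzx[_]y   (P,_)→(Q,y,left)
state=Q head=1 tape=zz[x]yy   (Q,x)→(P,z,right)
state=P head=2 tape=zzz[y]y   (P,y)→(H,y,right)
state=H head=3 tape=zzzy[y]
Cell 2 holds y when M halts.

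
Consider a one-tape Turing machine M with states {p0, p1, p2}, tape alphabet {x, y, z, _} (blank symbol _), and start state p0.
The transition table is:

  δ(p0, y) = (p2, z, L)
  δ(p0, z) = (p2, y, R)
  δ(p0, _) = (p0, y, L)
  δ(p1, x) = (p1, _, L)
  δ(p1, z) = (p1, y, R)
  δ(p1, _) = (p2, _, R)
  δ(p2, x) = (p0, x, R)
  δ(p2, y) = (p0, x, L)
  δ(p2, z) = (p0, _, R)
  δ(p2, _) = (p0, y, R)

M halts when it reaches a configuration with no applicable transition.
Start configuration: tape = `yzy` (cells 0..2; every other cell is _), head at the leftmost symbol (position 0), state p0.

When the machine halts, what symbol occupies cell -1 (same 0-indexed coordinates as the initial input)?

y

state=p0 head=0 tape=__[y]zy___   (p0,y)→(p2,z,L)
state=p2 head=-1 tape=_[_]zzy___   (p2,_)→(p0,y,R)
state=p0 head=0 tape=_y[z]zy___   (p0,z)→(p2,y,R)
state=p2 head=1 tape=_yy[z]y___   (p2,z)→(p0,_,R)
state=p0 head=2 tape=_yy_[y]___   (p0,y)→(p2,z,L)
state=p2 head=1 tape=_yy[_]z___   (p2,_)→(p0,y,R)
state=p0 head=2 tape=_yyy[z]___   (p0,z)→(p2,y,R)
state=p2 head=3 tape=_yyyy[_]__   (p2,_)→(p0,y,R)
state=p0 head=4 tape=_yyyyy[_]_   (p0,_)→(p0,y,L)
state=p0 head=3 tape=_yyyy[y]y_   (p0,y)→(p2,z,L)
state=p2 head=2 tape=_yyy[y]zy_   (p2,y)→(p0,x,L)
state=p0 head=1 tape=_yy[y]xzy_   (p0,y)→(p2,z,L)
state=p2 head=0 tape=_y[y]zxzy_   (p2,y)→(p0,x,L)
state=p0 head=-1 tape=_[y]xzxzy_   (p0,y)→(p2,z,L)
state=p2 head=-2 tape=[_]zxzxzy_   (p2,_)→(p0,y,R)
state=p0 head=-1 tape=y[z]xzxzy_   (p0,z)→(p2,y,R)
state=p2 head=0 tape=yy[x]zxzy_   (p2,x)→(p0,x,R)
state=p0 head=1 tape=yyx[z]xzy_   (p0,z)→(p2,y,R)
state=p2 head=2 tape=yyxy[x]zy_   (p2,x)→(p0,x,R)
state=p0 head=3 tape=yyxyx[z]y_   (p0,z)→(p2,y,R)
state=p2 head=4 tape=yyxyxy[y]_   (p2,y)→(p0,x,L)
state=p0 head=3 tape=yyxyx[y]x_   (p0,y)→(p2,z,L)
state=p2 head=2 tape=yyxy[x]zx_   (p2,x)→(p0,x,R)
state=p0 head=3 tape=yyxyx[z]x_   (p0,z)→(p2,y,R)
state=p2 head=4 tape=yyxyxy[x]_   (p2,x)→(p0,x,R)
state=p0 head=5 tape=yyxyxyx[_]   (p0,_)→(p0,y,L)
state=p0 head=4 tape=yyxyxy[x]y
Cell -1 holds y when M halts.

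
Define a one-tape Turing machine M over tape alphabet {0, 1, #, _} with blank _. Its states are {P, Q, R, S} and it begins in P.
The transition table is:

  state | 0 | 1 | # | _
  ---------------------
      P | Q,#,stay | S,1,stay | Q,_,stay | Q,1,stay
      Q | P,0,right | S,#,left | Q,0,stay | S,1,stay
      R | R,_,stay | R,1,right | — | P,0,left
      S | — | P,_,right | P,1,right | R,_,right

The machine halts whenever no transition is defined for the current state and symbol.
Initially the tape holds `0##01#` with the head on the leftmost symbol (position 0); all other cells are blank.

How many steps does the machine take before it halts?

20

P | [0]##01#_   read 0 → write #, move stay, go to Q
Q | [#]##01#_   read # → write 0, move stay, go to Q
Q | [0]##01#_   read 0 → write 0, move right, go to P
P | 0[#]#01#_   read # → write _, move stay, go to Q
Q | 0[_]#01#_   read _ → write 1, move stay, go to S
S | 0[1]#01#_   read 1 → write _, move right, go to P
P | 0_[#]01#_   read # → write _, move stay, go to Q
Q | 0_[_]01#_   read _ → write 1, move stay, go to S
S | 0_[1]01#_   read 1 → write _, move right, go to P
P | 0__[0]1#_   read 0 → write #, move stay, go to Q
Q | 0__[#]1#_   read # → write 0, move stay, go to Q
Q | 0__[0]1#_   read 0 → write 0, move right, go to P
P | 0__0[1]#_   read 1 → write 1, move stay, go to S
S | 0__0[1]#_   read 1 → write _, move right, go to P
P | 0__0_[#]_   read # → write _, move stay, go to Q
Q | 0__0_[_]_   read _ → write 1, move stay, go to S
S | 0__0_[1]_   read 1 → write _, move right, go to P
P | 0__0__[_]   read _ → write 1, move stay, go to Q
Q | 0__0__[1]   read 1 → write #, move left, go to S
S | 0__0_[_]#   read _ → write _, move right, go to R
R | 0__0__[#]
M halts after 20 transitions.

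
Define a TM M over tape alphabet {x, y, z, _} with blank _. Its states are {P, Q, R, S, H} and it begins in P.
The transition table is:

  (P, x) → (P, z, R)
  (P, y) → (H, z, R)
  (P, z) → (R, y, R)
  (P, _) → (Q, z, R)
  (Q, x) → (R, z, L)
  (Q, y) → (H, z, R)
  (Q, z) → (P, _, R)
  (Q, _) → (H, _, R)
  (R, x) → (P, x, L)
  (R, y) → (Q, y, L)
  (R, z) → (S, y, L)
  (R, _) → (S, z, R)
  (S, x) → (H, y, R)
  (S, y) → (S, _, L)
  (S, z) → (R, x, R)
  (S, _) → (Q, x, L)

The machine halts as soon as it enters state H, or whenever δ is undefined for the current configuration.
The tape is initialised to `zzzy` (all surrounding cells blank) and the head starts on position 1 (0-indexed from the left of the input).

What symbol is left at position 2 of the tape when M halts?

P | z[z]zy____   read z → write y, move R, go to R
R | zy[z]y____   read z → write y, move L, go to S
S | z[y]yy____   read y → write _, move L, go to S
S | [z]_yy____   read z → write x, move R, go to R
R | x[_]yy____   read _ → write z, move R, go to S
S | xz[y]y____   read y → write _, move L, go to S
S | x[z]_y____   read z → write x, move R, go to R
R | xx[_]y____   read _ → write z, move R, go to S
S | xxz[y]____   read y → write _, move L, go to S
S | xx[z]_____   read z → write x, move R, go to R
R | xxx[_]____   read _ → write z, move R, go to S
S | xxxz[_]___   read _ → write x, move L, go to Q
Q | xxx[z]x___   read z → write _, move R, go to P
P | xxx_[x]___   read x → write z, move R, go to P
P | xxx_z[_]__   read _ → write z, move R, go to Q
Q | xxx_zz[_]_   read _ → write _, move R, go to H
H | xxx_zz_[_]
Cell 2 holds x when M halts.

x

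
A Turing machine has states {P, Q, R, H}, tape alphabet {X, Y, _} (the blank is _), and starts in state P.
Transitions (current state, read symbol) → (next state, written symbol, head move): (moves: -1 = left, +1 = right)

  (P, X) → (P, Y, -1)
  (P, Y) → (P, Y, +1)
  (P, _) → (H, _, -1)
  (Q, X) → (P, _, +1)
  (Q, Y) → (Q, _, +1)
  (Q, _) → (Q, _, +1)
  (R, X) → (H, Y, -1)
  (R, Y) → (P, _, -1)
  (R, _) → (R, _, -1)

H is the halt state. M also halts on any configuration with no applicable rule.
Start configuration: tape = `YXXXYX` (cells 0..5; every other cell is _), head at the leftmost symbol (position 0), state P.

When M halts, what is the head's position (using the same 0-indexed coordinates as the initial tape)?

5

P | [Y]XXXYX_   read Y → write Y, move +1, go to P
P | Y[X]XXYX_   read X → write Y, move -1, go to P
P | [Y]YXXYX_   read Y → write Y, move +1, go to P
P | Y[Y]XXYX_   read Y → write Y, move +1, go to P
P | YY[X]XYX_   read X → write Y, move -1, go to P
P | Y[Y]YXYX_   read Y → write Y, move +1, go to P
P | YY[Y]XYX_   read Y → write Y, move +1, go to P
P | YYY[X]YX_   read X → write Y, move -1, go to P
P | YY[Y]YYX_   read Y → write Y, move +1, go to P
P | YYY[Y]YX_   read Y → write Y, move +1, go to P
P | YYYY[Y]X_   read Y → write Y, move +1, go to P
P | YYYYY[X]_   read X → write Y, move -1, go to P
P | YYYY[Y]Y_   read Y → write Y, move +1, go to P
P | YYYYY[Y]_   read Y → write Y, move +1, go to P
P | YYYYYY[_]   read _ → write _, move -1, go to H
H | YYYYY[Y]_
At halt the head is at cell 5.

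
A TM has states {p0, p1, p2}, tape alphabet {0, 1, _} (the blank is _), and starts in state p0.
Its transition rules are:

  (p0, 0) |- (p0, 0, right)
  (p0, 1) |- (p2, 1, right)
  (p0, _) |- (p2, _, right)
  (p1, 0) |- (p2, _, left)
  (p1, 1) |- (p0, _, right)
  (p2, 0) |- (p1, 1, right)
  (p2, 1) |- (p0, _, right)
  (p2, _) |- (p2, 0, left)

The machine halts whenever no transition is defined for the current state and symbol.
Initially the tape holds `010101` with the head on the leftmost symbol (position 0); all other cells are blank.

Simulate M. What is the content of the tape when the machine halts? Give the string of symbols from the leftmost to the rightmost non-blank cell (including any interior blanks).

011_0___1

p0 | [0]10101____   read 0 → write 0, move right, go to p0
p0 | 0[1]0101____   read 1 → write 1, move right, go to p2
p2 | 01[0]101____   read 0 → write 1, move right, go to p1
p1 | 011[1]01____   read 1 → write _, move right, go to p0
p0 | 011_[0]1____   read 0 → write 0, move right, go to p0
p0 | 011_0[1]____   read 1 → write 1, move right, go to p2
p2 | 011_01[_]___   read _ → write 0, move left, go to p2
p2 | 011_0[1]0___   read 1 → write _, move right, go to p0
p0 | 011_0_[0]___   read 0 → write 0, move right, go to p0
p0 | 011_0_0[_]__   read _ → write _, move right, go to p2
p2 | 011_0_0_[_]_   read _ → write 0, move left, go to p2
p2 | 011_0_0[_]0_   read _ → write 0, move left, go to p2
p2 | 011_0_[0]00_   read 0 → write 1, move right, go to p1
p1 | 011_0_1[0]0_   read 0 → write _, move left, go to p2
p2 | 011_0_[1]_0_   read 1 → write _, move right, go to p0
p0 | 011_0__[_]0_   read _ → write _, move right, go to p2
p2 | 011_0___[0]_   read 0 → write 1, move right, go to p1
p1 | 011_0___1[_]
The non-blank tape span at halt is 011_0___1.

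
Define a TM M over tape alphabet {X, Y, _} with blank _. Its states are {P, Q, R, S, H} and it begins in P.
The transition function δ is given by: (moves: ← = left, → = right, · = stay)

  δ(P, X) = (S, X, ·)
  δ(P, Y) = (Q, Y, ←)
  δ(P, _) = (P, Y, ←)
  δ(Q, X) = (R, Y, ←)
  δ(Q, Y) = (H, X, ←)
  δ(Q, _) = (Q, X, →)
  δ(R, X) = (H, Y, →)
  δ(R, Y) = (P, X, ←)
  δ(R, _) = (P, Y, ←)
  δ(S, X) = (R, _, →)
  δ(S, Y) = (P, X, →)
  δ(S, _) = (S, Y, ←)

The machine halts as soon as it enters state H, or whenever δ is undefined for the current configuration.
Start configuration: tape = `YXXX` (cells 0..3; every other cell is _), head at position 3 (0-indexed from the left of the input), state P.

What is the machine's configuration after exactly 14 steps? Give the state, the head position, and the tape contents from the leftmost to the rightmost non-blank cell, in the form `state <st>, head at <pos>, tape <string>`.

P | _YXX[X]_   read X → write X, move ·, go to S
S | _YXX[X]_   read X → write _, move →, go to R
R | _YXX_[_]   read _ → write Y, move ←, go to P
P | _YXX[_]Y   read _ → write Y, move ←, go to P
P | _YX[X]YY   read X → write X, move ·, go to S
S | _YX[X]YY   read X → write _, move →, go to R
R | _YX_[Y]Y   read Y → write X, move ←, go to P
P | _YX[_]XY   read _ → write Y, move ←, go to P
P | _Y[X]YXY   read X → write X, move ·, go to S
S | _Y[X]YXY   read X → write _, move →, go to R
R | _Y_[Y]XY   read Y → write X, move ←, go to P
P | _Y[_]XXY   read _ → write Y, move ←, go to P
P | _[Y]YXXY   read Y → write Y, move ←, go to Q
Q | [_]YYXXY   read _ → write X, move →, go to Q
Q | X[Y]YXXY
After 14 steps: state Q, head at 0, tape XYYXXY.

state Q, head at 0, tape XYYXXY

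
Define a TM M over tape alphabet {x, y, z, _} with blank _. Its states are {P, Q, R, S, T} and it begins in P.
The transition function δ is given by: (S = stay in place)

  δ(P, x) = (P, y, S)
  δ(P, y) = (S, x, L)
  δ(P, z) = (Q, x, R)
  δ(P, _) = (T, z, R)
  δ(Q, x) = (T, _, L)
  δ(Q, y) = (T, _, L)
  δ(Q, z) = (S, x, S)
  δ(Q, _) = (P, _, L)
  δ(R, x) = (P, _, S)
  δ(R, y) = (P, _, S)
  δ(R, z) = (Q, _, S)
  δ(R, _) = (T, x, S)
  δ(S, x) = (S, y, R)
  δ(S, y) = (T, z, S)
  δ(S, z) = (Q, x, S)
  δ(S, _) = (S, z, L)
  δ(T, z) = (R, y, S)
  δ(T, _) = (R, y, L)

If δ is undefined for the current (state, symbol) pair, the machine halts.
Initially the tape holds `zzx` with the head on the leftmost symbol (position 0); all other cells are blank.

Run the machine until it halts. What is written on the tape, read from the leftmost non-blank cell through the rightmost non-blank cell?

xzx_y

P | [z]zx__   read z → write x, move R, go to Q
Q | x[z]x__   read z → write x, move S, go to S
S | x[x]x__   read x → write y, move R, go to S
S | xy[x]__   read x → write y, move R, go to S
S | xyy[_]_   read _ → write z, move L, go to S
S | xy[y]z_   read y → write z, move S, go to T
T | xy[z]z_   read z → write y, move S, go to R
R | xy[y]z_   read y → write _, move S, go to P
P | xy[_]z_   read _ → write z, move R, go to T
T | xyz[z]_   read z → write y, move S, go to R
R | xyz[y]_   read y → write _, move S, go to P
P | xyz[_]_   read _ → write z, move R, go to T
T | xyzz[_]   read _ → write y, move L, go to R
R | xyz[z]y   read z → write _, move S, go to Q
Q | xyz[_]y   read _ → write _, move L, go to P
P | xy[z]_y   read z → write x, move R, go to Q
Q | xyx[_]y   read _ → write _, move L, go to P
P | xy[x]_y   read x → write y, move S, go to P
P | xy[y]_y   read y → write x, move L, go to S
S | x[y]x_y   read y → write z, move S, go to T
T | x[z]x_y   read z → write y, move S, go to R
R | x[y]x_y   read y → write _, move S, go to P
P | x[_]x_y   read _ → write z, move R, go to T
T | xz[x]_y
The non-blank tape span at halt is xzx_y.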